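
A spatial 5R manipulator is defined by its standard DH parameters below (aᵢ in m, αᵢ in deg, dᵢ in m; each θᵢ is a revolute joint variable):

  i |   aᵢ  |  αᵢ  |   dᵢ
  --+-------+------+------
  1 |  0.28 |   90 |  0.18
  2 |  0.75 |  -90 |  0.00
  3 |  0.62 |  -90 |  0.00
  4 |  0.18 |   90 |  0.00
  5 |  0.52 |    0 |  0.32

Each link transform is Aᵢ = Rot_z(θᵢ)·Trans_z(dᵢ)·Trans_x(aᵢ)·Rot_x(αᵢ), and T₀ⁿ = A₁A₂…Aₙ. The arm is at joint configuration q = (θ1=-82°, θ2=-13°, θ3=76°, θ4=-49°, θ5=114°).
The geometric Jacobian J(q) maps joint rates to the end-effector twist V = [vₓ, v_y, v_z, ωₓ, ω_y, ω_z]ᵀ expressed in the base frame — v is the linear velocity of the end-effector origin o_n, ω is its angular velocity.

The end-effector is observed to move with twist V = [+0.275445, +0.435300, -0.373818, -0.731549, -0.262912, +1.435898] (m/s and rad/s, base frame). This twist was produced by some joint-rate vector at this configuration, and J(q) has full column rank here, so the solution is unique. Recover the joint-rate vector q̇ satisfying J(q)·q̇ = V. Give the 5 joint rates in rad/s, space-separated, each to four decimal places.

0.9550 0.0580 -0.0790 -0.2150 0.8890

o_n = [0.5534, -0.6169, 0.2769]
J₁: ẑ×o_n = [0.6169, 0.5534, -0.0000], ω = ẑ
J2: z=[-0.9903, -0.1392, 0.0000] o=[0.0390, -0.2773, 0.1800] → [-0.0135, 0.0959, 0.4079, -0.9903, -0.1392, 0.0000]
J3: z=[0.0313, -0.2228, 0.9744] o=[0.1407, -1.0009, 0.0113] → [-0.4334, 0.3938, 0.1040, 0.0313, -0.2228, 0.9744]
J4: z=[0.1080, 0.9699, 0.2183] o=[0.7567, -1.0619, -0.0225] → [0.1932, -0.0767, 0.2453, 0.1080, 0.9699, 0.2183]
J5: z=[-0.7294, -0.0719, 0.6803] o=[0.8783, -1.1038, 0.1035] → [-0.3437, -0.0946, -0.3785, -0.7294, -0.0719, 0.6803]
q̇ = J⁺·V = [0.9550, 0.0580, -0.0790, -0.2150, 0.8890]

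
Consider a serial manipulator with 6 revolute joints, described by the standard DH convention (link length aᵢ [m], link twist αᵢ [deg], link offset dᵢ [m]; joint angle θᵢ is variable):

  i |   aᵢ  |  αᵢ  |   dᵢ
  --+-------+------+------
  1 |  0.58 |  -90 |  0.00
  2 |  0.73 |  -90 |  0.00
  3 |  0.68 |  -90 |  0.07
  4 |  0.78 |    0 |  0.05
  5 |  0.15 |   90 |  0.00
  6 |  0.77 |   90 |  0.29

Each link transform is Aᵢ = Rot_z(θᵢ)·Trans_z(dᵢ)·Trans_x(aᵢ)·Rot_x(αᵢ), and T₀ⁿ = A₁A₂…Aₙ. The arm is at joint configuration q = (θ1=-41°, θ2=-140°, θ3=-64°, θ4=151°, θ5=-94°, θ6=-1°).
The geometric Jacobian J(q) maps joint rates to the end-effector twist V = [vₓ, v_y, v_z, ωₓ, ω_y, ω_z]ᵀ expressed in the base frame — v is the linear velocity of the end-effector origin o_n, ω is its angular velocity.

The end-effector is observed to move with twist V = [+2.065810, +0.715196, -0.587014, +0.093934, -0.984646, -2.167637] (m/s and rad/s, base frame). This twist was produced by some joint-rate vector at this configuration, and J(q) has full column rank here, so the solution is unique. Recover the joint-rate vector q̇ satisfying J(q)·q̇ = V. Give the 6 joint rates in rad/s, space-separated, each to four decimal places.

o_n = [-0.2115, 1.0463, -0.0066]
J₁: ẑ×o_n = [-1.0463, -0.2115, 0.0000], ω = ẑ
J2: z=[0.6561, 0.7547, 0.0000] o=[0.4377, -0.3805, 0.0000] → [-0.0050, 0.0043, 1.4260, 0.6561, 0.7547, 0.0000]
J3: z=[0.4851, -0.4217, 0.7660] o=[0.0157, -0.0136, 0.4692] → [-0.6113, 0.0568, 0.4184, 0.4851, -0.4217, 0.7660]
J4: z=[-0.8072, 0.1209, 0.5777] o=[0.2783, 0.5679, 0.7145] → [-0.3635, -0.8650, -0.3269, -0.8072, 0.1209, 0.5777]
J5: z=[-0.8072, 0.1209, 0.5777] o=[-0.1749, 0.1204, 0.2614] → [-0.5673, -0.2375, -0.7430, -0.8072, 0.1209, 0.5777]
J6: z=[0.5462, 0.5240, 0.6535] o=[-0.2085, 0.2468, 0.1881] → [-0.6245, 0.1044, 0.4382, 0.5462, 0.5240, 0.6535]
q̇ = J⁺·V = [-0.9440, -0.6210, -0.0610, -0.5140, -0.6600, -0.7630]

-0.9440 -0.6210 -0.0610 -0.5140 -0.6600 -0.7630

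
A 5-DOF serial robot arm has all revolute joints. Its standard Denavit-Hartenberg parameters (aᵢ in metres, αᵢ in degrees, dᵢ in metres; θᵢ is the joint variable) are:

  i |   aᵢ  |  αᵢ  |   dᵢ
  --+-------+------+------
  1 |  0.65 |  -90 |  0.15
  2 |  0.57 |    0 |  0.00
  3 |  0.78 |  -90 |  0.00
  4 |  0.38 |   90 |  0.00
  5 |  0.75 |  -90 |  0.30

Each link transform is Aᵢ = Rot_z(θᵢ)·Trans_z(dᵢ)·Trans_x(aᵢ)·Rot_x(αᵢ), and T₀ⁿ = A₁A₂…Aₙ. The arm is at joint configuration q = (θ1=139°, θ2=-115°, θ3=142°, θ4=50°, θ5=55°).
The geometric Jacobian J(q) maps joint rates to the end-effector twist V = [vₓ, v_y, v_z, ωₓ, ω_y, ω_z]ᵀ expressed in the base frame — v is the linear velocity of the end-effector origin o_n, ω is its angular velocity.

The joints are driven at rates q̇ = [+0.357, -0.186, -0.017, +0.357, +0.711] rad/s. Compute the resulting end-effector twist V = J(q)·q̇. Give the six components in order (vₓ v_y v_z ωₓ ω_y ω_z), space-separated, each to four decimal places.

-0.2304 -0.5947 0.0997 -0.4106 0.0203 -0.2084

o_n = [-0.8468, 1.3030, -0.5757]
J₁: ẑ×o_n = [-1.3030, -0.8468, 0.0000], ω = ẑ
J2: z=[-0.6561, -0.7547, 0.0000] o=[-0.4906, 0.4264, 0.1500] → [0.5477, -0.4761, -0.8440, -0.6561, -0.7547, 0.0000]
J3: z=[-0.6561, -0.7547, 0.0000] o=[-0.3088, 0.2684, 0.6666] → [0.9376, -0.8150, -1.0848, -0.6561, -0.7547, 0.0000]
J4: z=[0.3426, -0.2978, -0.8910] o=[-0.8333, 0.7243, 0.3125] → [0.7801, 0.3164, 0.1942, 0.3426, -0.2978, -0.8910]
J5: z=[-0.9368, -0.0373, -0.3478] o=[-0.8065, 1.0868, 0.2016] → [0.1042, -0.7142, -0.2040, -0.9368, -0.0373, -0.3478]
V = J·q̇ = [-0.2304, -0.5947, 0.0997, -0.4106, 0.0203, -0.2084]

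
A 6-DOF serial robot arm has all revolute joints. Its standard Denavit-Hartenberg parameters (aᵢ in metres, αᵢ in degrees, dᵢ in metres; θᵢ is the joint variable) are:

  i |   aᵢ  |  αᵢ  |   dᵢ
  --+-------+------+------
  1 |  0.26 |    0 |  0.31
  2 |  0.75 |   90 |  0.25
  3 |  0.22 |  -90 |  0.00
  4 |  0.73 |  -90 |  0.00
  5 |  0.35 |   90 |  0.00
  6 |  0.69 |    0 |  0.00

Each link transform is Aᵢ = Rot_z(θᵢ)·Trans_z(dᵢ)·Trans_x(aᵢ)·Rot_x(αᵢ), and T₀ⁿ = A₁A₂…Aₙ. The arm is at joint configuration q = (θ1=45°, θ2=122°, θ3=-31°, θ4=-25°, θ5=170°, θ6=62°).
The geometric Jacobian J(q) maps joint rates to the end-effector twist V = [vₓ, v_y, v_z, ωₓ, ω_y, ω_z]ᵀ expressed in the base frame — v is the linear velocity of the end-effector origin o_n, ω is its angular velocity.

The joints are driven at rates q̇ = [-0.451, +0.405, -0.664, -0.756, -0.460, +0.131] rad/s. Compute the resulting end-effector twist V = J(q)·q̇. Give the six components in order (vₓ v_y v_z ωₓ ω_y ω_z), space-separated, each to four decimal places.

0.0734 0.2380 -0.7909 0.5359 -0.3674 -0.7151

o_n = [-1.0551, -0.0680, 0.1828]
J₁: ẑ×o_n = [0.0680, -1.0551, 0.0000], ω = ẑ
J2: z=[0.0000, 0.0000, 1.0000] o=[0.1838, 0.1838, 0.3100] → [0.2519, -1.2389, 0.0000, 0.0000, 0.0000, 1.0000]
J3: z=[0.2250, 0.9744, 0.0000] o=[-0.5469, 0.3526, 0.5600] → [-0.3675, 0.0848, 0.4005, 0.2250, 0.9744, 0.0000]
J4: z=[-0.5018, 0.1159, 0.8572] o=[-0.7307, 0.3950, 0.4467] → [0.3663, -0.4105, 0.2699, -0.5018, 0.1159, 0.8572]
J5: z=[-0.5568, -0.8016, -0.2177] o=[-1.2138, 0.8232, 0.1059] → [-0.2556, 0.0083, 0.6235, -0.5568, -0.8016, -0.2177]
J6: z=[0.3793, -0.0122, -0.9252] o=[-0.9552, 0.6139, 0.2147] → [-0.6306, 0.1045, -0.2599, 0.3793, -0.0122, -0.9252]
V = J·q̇ = [0.0734, 0.2380, -0.7909, 0.5359, -0.3674, -0.7151]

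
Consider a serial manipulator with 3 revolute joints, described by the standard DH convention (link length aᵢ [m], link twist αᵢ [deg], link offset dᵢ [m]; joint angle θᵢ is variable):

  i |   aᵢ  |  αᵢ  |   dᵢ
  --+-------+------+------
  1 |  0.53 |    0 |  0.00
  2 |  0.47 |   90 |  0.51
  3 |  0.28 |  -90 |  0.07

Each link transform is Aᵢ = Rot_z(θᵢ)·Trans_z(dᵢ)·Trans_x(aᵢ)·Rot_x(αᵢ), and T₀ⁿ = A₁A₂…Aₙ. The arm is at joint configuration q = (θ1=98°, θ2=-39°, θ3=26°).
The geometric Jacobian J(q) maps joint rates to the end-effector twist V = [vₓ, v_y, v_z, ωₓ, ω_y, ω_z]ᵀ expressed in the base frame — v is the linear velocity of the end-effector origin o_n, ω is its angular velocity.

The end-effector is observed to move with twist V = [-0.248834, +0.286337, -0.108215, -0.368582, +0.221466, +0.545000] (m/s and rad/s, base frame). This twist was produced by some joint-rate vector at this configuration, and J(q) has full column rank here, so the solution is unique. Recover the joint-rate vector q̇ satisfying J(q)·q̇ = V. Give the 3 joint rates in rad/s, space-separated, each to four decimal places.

o_n = [0.3579, 1.1074, 0.6327]
J₁: ẑ×o_n = [-1.1074, 0.3579, 0.0000], ω = ẑ
J2: z=[0.0000, 0.0000, 1.0000] o=[-0.0738, 0.5248, 0.0000] → [-0.5825, 0.4317, 0.0000, 0.0000, 0.0000, 1.0000]
J3: z=[0.8572, -0.5150, 0.0000] o=[0.1683, 0.9277, 0.5100] → [-0.0632, -0.1052, 0.2517, 0.8572, -0.5150, 0.0000]
q̇ = J⁺·V = [-0.0790, 0.6240, -0.4300]

-0.0790 0.6240 -0.4300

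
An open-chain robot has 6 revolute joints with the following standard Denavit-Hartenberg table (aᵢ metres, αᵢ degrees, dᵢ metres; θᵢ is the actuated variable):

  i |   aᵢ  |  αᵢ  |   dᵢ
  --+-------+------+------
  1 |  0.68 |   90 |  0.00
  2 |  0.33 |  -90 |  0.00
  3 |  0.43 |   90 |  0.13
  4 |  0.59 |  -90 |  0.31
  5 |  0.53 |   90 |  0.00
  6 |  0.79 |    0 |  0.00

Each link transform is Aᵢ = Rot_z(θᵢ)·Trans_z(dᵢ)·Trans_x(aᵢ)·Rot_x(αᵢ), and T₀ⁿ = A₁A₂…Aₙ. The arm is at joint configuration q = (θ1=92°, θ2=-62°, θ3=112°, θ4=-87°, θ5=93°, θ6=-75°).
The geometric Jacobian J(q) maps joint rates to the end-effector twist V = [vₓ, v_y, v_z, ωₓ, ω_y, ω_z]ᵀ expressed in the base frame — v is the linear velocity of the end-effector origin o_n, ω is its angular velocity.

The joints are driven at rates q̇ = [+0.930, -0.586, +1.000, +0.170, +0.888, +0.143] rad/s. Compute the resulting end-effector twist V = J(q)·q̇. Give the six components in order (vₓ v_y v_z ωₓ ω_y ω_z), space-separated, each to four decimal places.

-0.0883 0.8810 0.1791 -1.5000 0.6596 1.5171

o_n = [0.4291, 0.3123, -0.2613]
J₁: ẑ×o_n = [-0.3123, 0.4291, 0.0000], ω = ẑ
J2: z=[0.9994, 0.0349, 0.0000] o=[-0.0237, 0.6796, 0.0000] → [-0.0091, 0.2611, -0.3829, 0.9994, 0.0349, 0.0000]
J3: z=[-0.0308, 0.8824, 0.4695] o=[-0.0291, 0.8344, -0.2914] → [0.2717, 0.2161, -0.3883, -0.0308, 0.8824, 0.4695]
J4: z=[-0.3896, 0.4219, -0.8187] o=[-0.4290, 0.8596, -0.0881] → [-0.5212, -0.7699, -0.1488, -0.3896, 0.4219, -0.8187]
J5: z=[-0.9208, -0.1617, 0.3549] o=[-0.5600, 0.4641, -0.6083] → [-0.0022, 0.6705, 0.2997, -0.9208, -0.1617, 0.3549]
J6: z=[0.0030, -0.9130, -0.4081] o=[-0.3533, 0.2655, -0.1625] → [0.1093, -0.3190, 0.7144, 0.0030, -0.9130, -0.4081]
V = J·q̇ = [-0.0883, 0.8810, 0.1791, -1.5000, 0.6596, 1.5171]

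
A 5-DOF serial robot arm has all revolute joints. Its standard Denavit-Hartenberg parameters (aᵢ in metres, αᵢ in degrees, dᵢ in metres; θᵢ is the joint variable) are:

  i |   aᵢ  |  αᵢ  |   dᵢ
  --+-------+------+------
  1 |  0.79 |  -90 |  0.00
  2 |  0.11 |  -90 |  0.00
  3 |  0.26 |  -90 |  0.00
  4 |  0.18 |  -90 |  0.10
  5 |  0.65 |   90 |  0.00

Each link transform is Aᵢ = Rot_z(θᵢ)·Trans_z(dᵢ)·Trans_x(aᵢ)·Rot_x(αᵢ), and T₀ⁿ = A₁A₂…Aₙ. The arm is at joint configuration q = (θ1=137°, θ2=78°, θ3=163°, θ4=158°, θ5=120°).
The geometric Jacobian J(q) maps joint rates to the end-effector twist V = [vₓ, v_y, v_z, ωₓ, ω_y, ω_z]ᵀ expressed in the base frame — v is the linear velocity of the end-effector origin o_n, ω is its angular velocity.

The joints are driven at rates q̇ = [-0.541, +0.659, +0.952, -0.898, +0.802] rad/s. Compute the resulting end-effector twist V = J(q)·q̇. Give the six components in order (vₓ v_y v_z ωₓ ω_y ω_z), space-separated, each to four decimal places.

o_n = [-0.1383, 0.8920, 0.1177]
J₁: ẑ×o_n = [-0.8920, -0.1383, 0.0000], ω = ẑ
J2: z=[-0.6820, -0.7314, 0.0000] o=[-0.5778, 0.5388, 0.0000] → [-0.0861, 0.0803, 0.0805, -0.6820, -0.7314, 0.0000]
J3: z=[0.7154, -0.6671, -0.2079] o=[-0.5945, 0.5544, -0.1076] → [-0.0801, -0.2560, 0.5458, 0.7154, -0.6671, -0.2079]
J4: z=[-0.6077, -0.7409, 0.2860] o=[-0.5048, 0.5747, 0.1356] → [-0.0774, 0.0939, 0.0788, -0.6077, -0.7409, 0.2860]
J5: z=[0.5341, -0.6478, -0.5432] o=[-0.6714, 0.5326, 0.0221] → [0.1333, -0.3406, 0.5373, 0.5341, -0.6478, -0.5432]
V = J·q̇ = [0.5260, -0.4735, 0.9329, 1.2057, -0.9713, -1.4314]

0.5260 -0.4735 0.9329 1.2057 -0.9713 -1.4314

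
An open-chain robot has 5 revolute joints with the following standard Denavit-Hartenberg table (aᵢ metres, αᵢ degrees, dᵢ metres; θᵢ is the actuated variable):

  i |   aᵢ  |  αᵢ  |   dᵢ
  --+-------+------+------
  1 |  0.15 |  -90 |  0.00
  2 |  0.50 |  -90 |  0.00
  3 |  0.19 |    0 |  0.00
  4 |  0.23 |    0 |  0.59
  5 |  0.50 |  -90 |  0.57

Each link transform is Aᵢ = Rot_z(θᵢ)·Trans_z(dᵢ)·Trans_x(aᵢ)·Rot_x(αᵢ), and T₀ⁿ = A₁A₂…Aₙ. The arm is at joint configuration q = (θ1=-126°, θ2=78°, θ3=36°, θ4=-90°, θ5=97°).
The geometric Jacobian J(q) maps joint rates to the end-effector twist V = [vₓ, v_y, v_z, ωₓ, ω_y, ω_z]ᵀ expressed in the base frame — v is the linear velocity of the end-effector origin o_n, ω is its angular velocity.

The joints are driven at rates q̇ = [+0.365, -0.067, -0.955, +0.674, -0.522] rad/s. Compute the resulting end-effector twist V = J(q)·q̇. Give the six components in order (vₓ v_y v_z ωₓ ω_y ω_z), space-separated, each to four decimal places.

0.0159 -0.3297 -0.3810 -0.5159 -0.5961 0.5320

o_n = [0.2220, 0.7591, -1.3705]
J₁: ẑ×o_n = [-0.7591, 0.2220, 0.0000], ω = ẑ
J2: z=[0.8090, -0.5878, 0.0000] o=[-0.0882, -0.1214, 0.0000] → [0.8056, 1.1088, 0.8946, 0.8090, -0.5878, 0.0000]
J3: z=[0.5749, 0.7913, -0.2079] o=[-0.1493, -0.2055, -0.4891] → [-0.4970, 0.4296, 0.2608, 0.5749, 0.7913, -0.2079]
J4: z=[0.5749, 0.7913, -0.2079] o=[-0.2584, -0.1657, -0.6394] → [-0.3863, 0.3205, 0.1515, 0.5749, 0.7913, -0.2079]
J5: z=[0.5749, 0.7913, -0.2079] o=[0.2148, 0.1691, -0.8943] → [-0.2542, 0.2723, 0.3335, 0.5749, 0.7913, -0.2079]
V = J·q̇ = [0.0159, -0.3297, -0.3810, -0.5159, -0.5961, 0.5320]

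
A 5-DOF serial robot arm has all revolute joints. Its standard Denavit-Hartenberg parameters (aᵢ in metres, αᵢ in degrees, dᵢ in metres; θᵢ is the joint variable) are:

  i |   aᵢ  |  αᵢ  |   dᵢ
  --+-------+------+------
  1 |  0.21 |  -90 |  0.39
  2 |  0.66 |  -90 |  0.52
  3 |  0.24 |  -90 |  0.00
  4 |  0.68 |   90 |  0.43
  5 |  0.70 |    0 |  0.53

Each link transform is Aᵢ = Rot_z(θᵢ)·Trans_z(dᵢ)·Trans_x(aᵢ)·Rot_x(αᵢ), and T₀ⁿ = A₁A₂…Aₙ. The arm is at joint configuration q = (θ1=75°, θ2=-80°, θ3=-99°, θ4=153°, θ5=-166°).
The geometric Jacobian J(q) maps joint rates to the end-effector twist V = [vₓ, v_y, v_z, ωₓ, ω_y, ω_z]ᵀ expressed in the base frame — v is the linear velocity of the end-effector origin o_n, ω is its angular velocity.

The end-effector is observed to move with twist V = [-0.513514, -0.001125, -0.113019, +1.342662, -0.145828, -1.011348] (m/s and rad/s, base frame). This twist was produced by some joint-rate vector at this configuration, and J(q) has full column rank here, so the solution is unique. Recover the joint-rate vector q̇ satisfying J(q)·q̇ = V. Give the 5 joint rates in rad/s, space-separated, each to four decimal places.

-0.5350 -0.9760 -0.2760 -0.4840 -0.6310

o_n = [-1.0278, 0.1624, 1.3016]
J₁: ẑ×o_n = [-0.1624, -1.0278, 0.0000], ω = ẑ
J2: z=[-0.9659, 0.2588, 0.0000] o=[0.0544, 0.2028, 0.3900] → [0.2359, 0.8806, 0.3191, -0.9659, 0.2588, 0.0000]
J3: z=[0.2549, 0.9513, -0.1736] o=[-0.4183, 0.4481, 1.0400] → [0.1993, 0.0391, 0.5070, 0.2549, 0.9513, -0.1736]
J4: z=[-0.1067, 0.2062, 0.9727] o=[-0.6489, 0.5032, 1.0030] → [0.3930, -0.3366, 0.1145, -0.1067, 0.2062, 0.9727]
J5: z=[-0.6634, -0.7434, 0.0848] o=[-0.1912, 0.1592, 1.5682] → [0.1979, -0.2478, -0.6241, -0.6634, -0.7434, 0.0848]
q̇ = J⁺·V = [-0.5350, -0.9760, -0.2760, -0.4840, -0.6310]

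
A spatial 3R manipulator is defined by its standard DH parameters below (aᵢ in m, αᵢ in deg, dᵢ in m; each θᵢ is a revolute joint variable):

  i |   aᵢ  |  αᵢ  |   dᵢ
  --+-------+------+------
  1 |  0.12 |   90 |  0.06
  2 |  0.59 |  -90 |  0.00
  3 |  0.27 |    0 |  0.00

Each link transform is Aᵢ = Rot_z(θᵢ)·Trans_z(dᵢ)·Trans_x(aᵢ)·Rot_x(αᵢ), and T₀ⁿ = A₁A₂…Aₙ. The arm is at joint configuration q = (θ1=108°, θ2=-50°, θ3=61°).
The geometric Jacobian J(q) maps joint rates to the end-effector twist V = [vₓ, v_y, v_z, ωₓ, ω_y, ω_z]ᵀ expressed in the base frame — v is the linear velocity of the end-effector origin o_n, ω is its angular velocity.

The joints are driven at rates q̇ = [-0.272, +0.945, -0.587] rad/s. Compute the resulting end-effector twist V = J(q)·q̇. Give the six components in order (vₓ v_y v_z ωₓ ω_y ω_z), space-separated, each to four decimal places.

o_n = [-0.4049, 0.4819, -0.4922]
J₁: ẑ×o_n = [-0.4819, -0.4049, 0.0000], ω = ẑ
J2: z=[0.9511, 0.3090, 0.0000] o=[-0.0371, 0.1141, 0.0600] → [-0.1707, 0.5252, 0.4634, 0.9511, 0.3090, 0.0000]
J3: z=[-0.2367, 0.7286, 0.6428] o=[-0.1543, 0.4748, -0.3920] → [-0.0776, -0.1848, 0.1809, -0.2367, 0.7286, 0.6428]
V = J·q̇ = [0.0153, 0.7149, 0.3317, 1.0377, -0.1356, -0.6493]

0.0153 0.7149 0.3317 1.0377 -0.1356 -0.6493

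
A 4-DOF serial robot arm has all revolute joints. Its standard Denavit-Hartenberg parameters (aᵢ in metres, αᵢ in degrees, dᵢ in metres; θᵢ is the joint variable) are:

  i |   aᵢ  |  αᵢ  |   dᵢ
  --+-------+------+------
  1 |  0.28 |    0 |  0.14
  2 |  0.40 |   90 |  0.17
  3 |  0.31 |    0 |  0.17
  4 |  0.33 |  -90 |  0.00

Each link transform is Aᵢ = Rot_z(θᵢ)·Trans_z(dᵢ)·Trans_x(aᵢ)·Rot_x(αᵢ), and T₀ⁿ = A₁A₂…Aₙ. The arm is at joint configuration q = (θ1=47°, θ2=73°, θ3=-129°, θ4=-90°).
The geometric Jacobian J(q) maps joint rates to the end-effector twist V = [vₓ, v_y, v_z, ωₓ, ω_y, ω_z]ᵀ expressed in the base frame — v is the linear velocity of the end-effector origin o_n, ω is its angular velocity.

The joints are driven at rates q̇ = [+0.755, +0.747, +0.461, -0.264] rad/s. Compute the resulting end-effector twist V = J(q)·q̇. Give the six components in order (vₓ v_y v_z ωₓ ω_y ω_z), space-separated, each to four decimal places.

-0.2503 0.4648 -0.1405 0.1706 0.0985 1.5020

o_n = [0.3640, 0.2451, 0.2768]
J₁: ẑ×o_n = [-0.2451, 0.3640, 0.0000], ω = ẑ
J2: z=[0.0000, 0.0000, 1.0000] o=[0.1910, 0.2048, 0.1400] → [-0.0404, 0.1730, 0.0000, 0.0000, 0.0000, 1.0000]
J3: z=[0.8660, 0.5000, 0.0000] o=[-0.0090, 0.5512, 0.3100] → [-0.0166, 0.0288, -0.4515, 0.8660, 0.5000, 0.0000]
J4: z=[0.8660, 0.5000, 0.0000] o=[0.2357, 0.4672, 0.0691] → [0.1038, -0.1799, -0.2565, 0.8660, 0.5000, 0.0000]
V = J·q̇ = [-0.2503, 0.4648, -0.1405, 0.1706, 0.0985, 1.5020]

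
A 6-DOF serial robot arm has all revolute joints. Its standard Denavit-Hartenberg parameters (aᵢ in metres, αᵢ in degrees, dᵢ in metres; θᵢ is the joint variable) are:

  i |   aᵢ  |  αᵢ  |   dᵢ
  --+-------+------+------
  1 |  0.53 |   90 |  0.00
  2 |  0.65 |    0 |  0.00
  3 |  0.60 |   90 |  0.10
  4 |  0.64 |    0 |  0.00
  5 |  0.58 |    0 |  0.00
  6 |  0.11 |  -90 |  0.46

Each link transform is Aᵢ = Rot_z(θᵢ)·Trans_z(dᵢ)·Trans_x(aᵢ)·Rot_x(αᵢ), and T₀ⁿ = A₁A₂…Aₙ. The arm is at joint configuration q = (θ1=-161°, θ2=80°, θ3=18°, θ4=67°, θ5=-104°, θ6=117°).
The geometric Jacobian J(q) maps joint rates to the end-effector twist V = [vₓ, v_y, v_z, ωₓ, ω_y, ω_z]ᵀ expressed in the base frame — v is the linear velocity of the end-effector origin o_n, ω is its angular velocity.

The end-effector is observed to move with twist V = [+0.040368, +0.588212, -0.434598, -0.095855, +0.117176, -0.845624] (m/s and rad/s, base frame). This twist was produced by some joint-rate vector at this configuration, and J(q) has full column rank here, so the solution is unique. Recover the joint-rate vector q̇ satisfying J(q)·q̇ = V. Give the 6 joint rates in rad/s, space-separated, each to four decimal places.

-0.8530 -0.4530 0.5950 0.3110 -0.9900 0.7320

o_n = [-1.0092, 0.1267, 2.0236]
J₁: ẑ×o_n = [-0.1267, -1.0092, 0.0000], ω = ẑ
J2: z=[-0.3256, 0.9455, 0.0000] o=[-0.5011, -0.1726, 0.0000] → [1.9133, 0.6588, 0.3830, -0.3256, 0.9455, 0.0000]
J3: z=[-0.3256, 0.9455, 0.0000] o=[-0.6078, -0.2093, 0.6401] → [1.3081, 0.4504, 0.2701, -0.3256, 0.9455, 0.0000]
J4: z=[-0.9363, -0.3224, 0.1392] o=[-0.5614, -0.0876, 1.2343] → [-0.2843, 0.6767, -0.3450, -0.9363, -0.3224, 0.1392]
J5: z=[-0.9363, -0.3224, 0.1392] o=[-0.7203, 0.4808, 1.4819] → [-0.1253, 0.4669, 0.2384, -0.9363, -0.3224, 0.1392]
J6: z=[-0.9363, -0.3224, 0.1392] o=[-0.5457, 0.1717, 1.9406] → [-0.0205, 0.0132, -0.1073, -0.9363, -0.3224, 0.1392]
q̇ = J⁺·V = [-0.8530, -0.4530, 0.5950, 0.3110, -0.9900, 0.7320]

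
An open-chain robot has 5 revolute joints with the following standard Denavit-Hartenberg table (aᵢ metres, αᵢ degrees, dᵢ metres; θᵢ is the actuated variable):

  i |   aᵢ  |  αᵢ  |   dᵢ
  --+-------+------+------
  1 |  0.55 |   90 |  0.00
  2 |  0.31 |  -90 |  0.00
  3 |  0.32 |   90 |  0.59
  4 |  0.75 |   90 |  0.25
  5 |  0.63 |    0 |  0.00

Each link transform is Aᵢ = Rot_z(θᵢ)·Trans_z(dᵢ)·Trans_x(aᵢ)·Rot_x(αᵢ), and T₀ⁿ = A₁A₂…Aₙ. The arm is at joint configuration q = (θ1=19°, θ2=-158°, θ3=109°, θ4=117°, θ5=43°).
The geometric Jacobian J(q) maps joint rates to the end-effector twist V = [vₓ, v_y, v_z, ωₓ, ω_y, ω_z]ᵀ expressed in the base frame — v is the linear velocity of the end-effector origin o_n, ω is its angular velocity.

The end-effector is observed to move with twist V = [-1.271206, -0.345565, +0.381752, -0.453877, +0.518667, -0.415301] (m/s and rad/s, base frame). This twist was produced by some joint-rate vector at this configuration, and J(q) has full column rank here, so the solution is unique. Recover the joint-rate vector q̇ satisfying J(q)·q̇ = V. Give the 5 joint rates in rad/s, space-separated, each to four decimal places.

0.5610 -0.5460 0.8640 0.6040 -0.1240

o_n = [0.2091, 0.0763, -1.9321]
J₁: ẑ×o_n = [-0.0763, 0.2091, 0.0000], ω = ẑ
J2: z=[0.3256, -0.9455, 0.0000] o=[0.5200, 0.1791, 0.0000] → [1.8269, 0.6290, -0.3275, 0.3256, -0.9455, 0.0000]
J3: z=[0.3542, 0.1220, -0.9272] o=[0.2483, 0.0855, -0.1161] → [-0.2300, 0.6796, 0.0015, 0.3542, 0.1220, -0.9272]
J4: z=[-0.9349, 0.0224, -0.3542] o=[0.4501, 0.4750, -0.6241] → [-0.1705, -1.1375, 0.3781, -0.9349, 0.0224, -0.3542]
J5: z=[0.1408, 0.9395, -0.3123] o=[0.4607, 0.2242, -1.3738] → [-0.5707, 0.1572, 0.2155, 0.1408, 0.9395, -0.3123]
q̇ = J⁺·V = [0.5610, -0.5460, 0.8640, 0.6040, -0.1240]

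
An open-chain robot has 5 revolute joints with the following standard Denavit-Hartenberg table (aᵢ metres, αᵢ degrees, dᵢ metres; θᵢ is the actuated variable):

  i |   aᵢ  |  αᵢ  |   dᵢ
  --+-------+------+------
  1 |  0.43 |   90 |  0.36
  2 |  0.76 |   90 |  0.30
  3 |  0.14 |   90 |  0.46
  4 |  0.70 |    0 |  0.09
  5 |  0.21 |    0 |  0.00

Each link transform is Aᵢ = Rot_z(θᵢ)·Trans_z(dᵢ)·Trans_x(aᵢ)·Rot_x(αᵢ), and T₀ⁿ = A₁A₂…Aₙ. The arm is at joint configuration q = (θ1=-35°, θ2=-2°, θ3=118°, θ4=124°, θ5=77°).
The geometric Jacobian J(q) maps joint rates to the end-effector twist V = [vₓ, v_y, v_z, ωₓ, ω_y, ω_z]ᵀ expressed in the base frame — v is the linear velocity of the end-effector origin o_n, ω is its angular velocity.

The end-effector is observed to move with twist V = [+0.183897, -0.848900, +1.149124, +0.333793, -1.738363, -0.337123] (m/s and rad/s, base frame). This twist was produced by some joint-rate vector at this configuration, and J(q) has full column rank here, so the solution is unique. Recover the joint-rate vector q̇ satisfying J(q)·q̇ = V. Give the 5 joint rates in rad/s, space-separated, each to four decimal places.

-0.6930 0.5640 -0.4000 0.7620 0.6620

o_n = [1.2142, -0.7857, -0.6411]
J₁: ẑ×o_n = [0.7857, 1.2142, -0.0000], ω = ẑ
J2: z=[-0.5736, -0.8192, 0.0000] o=[0.3522, -0.2466, 0.3600] → [0.8201, -0.5742, 1.0152, -0.5736, -0.8192, 0.0000]
J3: z=[-0.0286, 0.0200, -0.9994] o=[0.8023, -0.9280, 0.3335] → [0.1228, -0.4394, -0.0123, -0.0286, 0.0200, -0.9994]
J4: z=[0.4535, -0.8907, -0.0308] o=[0.6645, -0.9824, -0.1239] → [0.4667, 0.2176, 0.5789, 0.4535, -0.8907, -0.0308]
J5: z=[0.4535, -0.8907, -0.0308] o=[1.0374, -0.8732, -0.7131] → [-0.0614, -0.0381, 0.1972, 0.4535, -0.8907, -0.0308]
q̇ = J⁺·V = [-0.6930, 0.5640, -0.4000, 0.7620, 0.6620]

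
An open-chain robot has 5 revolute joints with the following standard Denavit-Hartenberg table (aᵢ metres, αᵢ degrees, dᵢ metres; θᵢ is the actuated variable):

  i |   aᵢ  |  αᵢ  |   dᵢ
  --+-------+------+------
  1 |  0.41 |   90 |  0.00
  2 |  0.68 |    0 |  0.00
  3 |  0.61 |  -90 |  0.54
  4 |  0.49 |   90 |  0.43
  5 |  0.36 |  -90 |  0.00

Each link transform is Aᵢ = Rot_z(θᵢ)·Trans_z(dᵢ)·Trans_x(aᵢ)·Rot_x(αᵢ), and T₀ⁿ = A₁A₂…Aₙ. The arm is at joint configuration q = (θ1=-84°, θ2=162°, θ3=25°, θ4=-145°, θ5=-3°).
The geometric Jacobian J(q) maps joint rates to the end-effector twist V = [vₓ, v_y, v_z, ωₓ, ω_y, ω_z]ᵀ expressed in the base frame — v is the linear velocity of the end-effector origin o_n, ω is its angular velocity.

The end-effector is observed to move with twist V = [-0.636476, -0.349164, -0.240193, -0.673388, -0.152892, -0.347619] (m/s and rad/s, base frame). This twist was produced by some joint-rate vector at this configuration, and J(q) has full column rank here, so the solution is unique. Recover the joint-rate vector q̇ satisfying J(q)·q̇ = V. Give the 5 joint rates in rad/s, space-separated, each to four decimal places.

o_n = [-1.0322, -0.0066, -0.1875]
J₁: ẑ×o_n = [0.0066, -1.0322, 0.0000], ω = ẑ
J2: z=[-0.9945, -0.1045, 0.0000] o=[0.0429, -0.4078, 0.0000] → [0.0196, -0.1865, -0.5114, -0.9945, -0.1045, 0.0000]
J3: z=[-0.9945, -0.1045, 0.0000] o=[-0.0247, 0.2354, 0.2101] → [0.0416, -0.3955, 0.1353, -0.9945, -0.1045, 0.0000]
J4: z=[0.0127, -0.1212, -0.9925] o=[-0.6251, 0.7811, 0.1358] → [-0.7426, 0.4082, -0.0594, 0.0127, -0.1212, -0.9925]
J5: z=[0.8742, -0.4806, 0.0699] o=[-0.8575, 0.3034, -0.2421] → [-0.0046, -0.0599, -0.3549, 0.8742, -0.4806, 0.0699]
q̇ = J⁺·V = [0.5340, 0.4510, 0.1970, 0.8850, -0.0460]

0.5340 0.4510 0.1970 0.8850 -0.0460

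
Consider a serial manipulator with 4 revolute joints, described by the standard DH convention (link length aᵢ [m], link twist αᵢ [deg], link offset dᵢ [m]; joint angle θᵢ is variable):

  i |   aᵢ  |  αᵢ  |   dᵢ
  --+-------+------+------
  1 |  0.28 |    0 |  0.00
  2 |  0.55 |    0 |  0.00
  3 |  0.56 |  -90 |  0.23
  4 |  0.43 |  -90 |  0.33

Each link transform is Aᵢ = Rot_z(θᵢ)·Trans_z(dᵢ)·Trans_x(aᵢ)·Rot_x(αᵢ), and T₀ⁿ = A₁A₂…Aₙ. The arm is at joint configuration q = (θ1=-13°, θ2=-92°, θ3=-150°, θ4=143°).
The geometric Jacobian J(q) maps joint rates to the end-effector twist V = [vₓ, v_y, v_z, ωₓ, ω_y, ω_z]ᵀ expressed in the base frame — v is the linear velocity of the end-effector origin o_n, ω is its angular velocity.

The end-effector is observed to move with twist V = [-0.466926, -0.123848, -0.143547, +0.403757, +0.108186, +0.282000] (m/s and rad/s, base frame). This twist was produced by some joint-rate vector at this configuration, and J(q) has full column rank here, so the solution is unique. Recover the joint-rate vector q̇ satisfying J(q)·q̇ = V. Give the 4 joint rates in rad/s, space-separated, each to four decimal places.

o_n = [-0.2443, -0.4704, -0.0288]
J₁: ẑ×o_n = [0.4704, -0.2443, 0.0000], ω = ẑ
J2: z=[0.0000, 0.0000, 1.0000] o=[0.2728, -0.0630, 0.0000] → [0.4075, -0.5172, 0.0000, 0.0000, 0.0000, 1.0000]
J3: z=[0.0000, 0.0000, 1.0000] o=[0.1305, -0.5942, 0.0000] → [-0.1238, -0.3748, 0.0000, 0.0000, 0.0000, 1.0000]
J4: z=[-0.9659, -0.2588, 0.0000] o=[-0.0145, -0.0533, 0.2300] → [0.0670, -0.2500, 0.3434, -0.9659, -0.2588, 0.0000]
q̇ = J⁺·V = [-0.7970, 0.1310, 0.9480, -0.4180]

-0.7970 0.1310 0.9480 -0.4180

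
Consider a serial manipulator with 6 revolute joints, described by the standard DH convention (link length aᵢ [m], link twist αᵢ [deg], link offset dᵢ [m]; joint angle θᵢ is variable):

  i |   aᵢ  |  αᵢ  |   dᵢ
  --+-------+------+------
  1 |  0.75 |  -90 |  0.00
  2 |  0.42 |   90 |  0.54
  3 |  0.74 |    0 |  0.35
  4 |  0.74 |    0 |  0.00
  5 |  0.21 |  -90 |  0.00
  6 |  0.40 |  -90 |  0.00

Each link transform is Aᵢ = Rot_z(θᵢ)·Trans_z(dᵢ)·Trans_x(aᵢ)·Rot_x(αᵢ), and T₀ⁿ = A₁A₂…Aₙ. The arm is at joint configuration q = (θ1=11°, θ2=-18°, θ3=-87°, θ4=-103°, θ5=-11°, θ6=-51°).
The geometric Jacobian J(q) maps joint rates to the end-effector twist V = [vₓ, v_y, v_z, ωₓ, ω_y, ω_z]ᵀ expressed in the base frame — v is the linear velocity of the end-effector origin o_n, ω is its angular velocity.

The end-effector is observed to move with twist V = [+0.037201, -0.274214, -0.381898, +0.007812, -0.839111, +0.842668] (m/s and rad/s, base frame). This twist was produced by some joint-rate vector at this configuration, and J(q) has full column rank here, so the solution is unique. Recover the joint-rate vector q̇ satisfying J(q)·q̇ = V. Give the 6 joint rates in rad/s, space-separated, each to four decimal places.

o_n = [-0.1369, 0.0702, 0.4119]
J₁: ẑ×o_n = [-0.0702, -0.1369, 0.0000], ω = ẑ
J2: z=[-0.1908, 0.9816, 0.0000] o=[0.7362, 0.1431, 0.0000] → [0.4043, 0.0786, 0.8710, -0.1908, 0.9816, 0.0000]
J3: z=[-0.3033, -0.0590, 0.9511] o=[1.0253, 0.7494, 0.1298] → [0.6294, -1.0197, 0.1375, -0.3033, -0.0590, 0.9511]
J4: z=[-0.3033, -0.0590, 0.9511] o=[1.0963, 0.0104, 0.4746] → [-0.0531, -1.1919, -0.0908, -0.3033, -0.0590, 0.9511]
J5: z=[-0.3033, -0.0590, 0.9511] o=[0.3914, 0.0043, 0.2494] → [-0.0722, -0.4532, -0.0511, -0.3033, -0.0590, 0.9511]
J6: z=[-0.1564, -0.9815, -0.1107] o=[0.1940, 0.0426, 0.1888] → [-0.2158, 0.0715, -0.3291, -0.1564, -0.9815, -0.1107]
q̇ = J⁺·V = [0.9290, -0.3780, 0.5120, -0.1660, -0.3810, 0.4790]

0.9290 -0.3780 0.5120 -0.1660 -0.3810 0.4790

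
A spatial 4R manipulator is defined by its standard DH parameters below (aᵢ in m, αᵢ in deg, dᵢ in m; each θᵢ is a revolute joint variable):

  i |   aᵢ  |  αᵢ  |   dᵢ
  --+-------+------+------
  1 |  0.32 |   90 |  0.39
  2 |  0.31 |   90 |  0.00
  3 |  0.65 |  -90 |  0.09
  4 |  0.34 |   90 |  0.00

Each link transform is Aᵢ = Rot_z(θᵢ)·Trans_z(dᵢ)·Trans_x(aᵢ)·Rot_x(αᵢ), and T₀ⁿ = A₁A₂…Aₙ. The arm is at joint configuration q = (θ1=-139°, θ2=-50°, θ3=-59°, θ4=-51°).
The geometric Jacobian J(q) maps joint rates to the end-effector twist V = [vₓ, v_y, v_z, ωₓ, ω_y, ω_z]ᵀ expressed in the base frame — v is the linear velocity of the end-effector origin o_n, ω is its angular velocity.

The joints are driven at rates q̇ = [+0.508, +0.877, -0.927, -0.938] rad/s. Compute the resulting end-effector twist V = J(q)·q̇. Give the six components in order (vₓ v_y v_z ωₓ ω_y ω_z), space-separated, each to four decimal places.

0.5706 -0.1284 0.6823 -0.4043 0.1705 1.7198

o_n = [0.0829, -0.9092, -0.4160]
J₁: ẑ×o_n = [0.9092, 0.0829, -0.0000], ω = ẑ
J2: z=[-0.6561, 0.7547, 0.0000] o=[-0.2415, -0.2099, 0.3900] → [-0.6083, -0.5288, 0.2139, -0.6561, 0.7547, 0.0000]
J3: z=[0.5781, 0.5026, -0.6428] o=[-0.3919, -0.3407, 0.1525] → [-0.6512, 0.0235, -0.5673, 0.5781, 0.5026, -0.6428]
J4: z=[-0.7537, 0.0272, -0.6566] o=[-0.1367, -0.8571, -0.1618] → [-0.0411, -0.3359, 0.0333, -0.7537, 0.0272, -0.6566]
V = J·q̇ = [0.5706, -0.1284, 0.6823, -0.4043, 0.1705, 1.7198]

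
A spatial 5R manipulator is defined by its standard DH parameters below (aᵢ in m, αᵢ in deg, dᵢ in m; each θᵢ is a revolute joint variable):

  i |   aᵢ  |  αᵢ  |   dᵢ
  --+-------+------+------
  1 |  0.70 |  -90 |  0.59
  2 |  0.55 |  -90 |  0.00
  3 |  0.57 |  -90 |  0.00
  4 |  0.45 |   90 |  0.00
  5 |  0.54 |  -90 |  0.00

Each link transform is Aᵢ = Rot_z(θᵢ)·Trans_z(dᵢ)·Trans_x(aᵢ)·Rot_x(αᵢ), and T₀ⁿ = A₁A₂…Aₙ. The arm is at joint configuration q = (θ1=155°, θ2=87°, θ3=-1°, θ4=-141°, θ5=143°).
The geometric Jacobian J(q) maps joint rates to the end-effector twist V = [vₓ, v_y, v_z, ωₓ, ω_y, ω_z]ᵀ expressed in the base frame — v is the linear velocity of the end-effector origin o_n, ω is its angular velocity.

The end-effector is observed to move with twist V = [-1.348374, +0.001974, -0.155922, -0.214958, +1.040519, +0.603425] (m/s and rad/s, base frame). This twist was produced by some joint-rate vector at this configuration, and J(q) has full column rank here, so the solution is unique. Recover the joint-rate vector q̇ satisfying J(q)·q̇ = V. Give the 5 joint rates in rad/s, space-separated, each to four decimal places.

o_n = [-0.5432, 0.6011, -0.5201]
J₁: ẑ×o_n = [-0.6011, -0.5432, 0.0000], ω = ẑ
J2: z=[-0.4226, -0.9063, 0.0000] o=[-0.6344, 0.2958, 0.5900] → [1.0061, -0.4692, -0.0464, -0.4226, -0.9063, 0.0000]
J3: z=[0.9051, -0.4220, -0.0523] o=[-0.6605, 0.3080, 0.0408] → [0.2521, 0.5015, 0.3148, 0.9051, -0.4220, -0.0523]
J4: z=[0.4217, 0.9066, -0.0174] o=[-0.6917, 0.3116, -0.5284] → [0.0125, -0.0061, -0.0125, 0.4217, 0.9066, -0.0174]
J5: z=[-0.6689, 0.3240, 0.6690] o=[-0.4163, 0.1899, -0.1940] → [-0.3808, -0.3031, -0.2340, -0.6689, 0.3240, 0.6690]
q̇ = J⁺·V = [0.2720, -0.9270, -0.2850, -0.0800, 0.4710]

0.2720 -0.9270 -0.2850 -0.0800 0.4710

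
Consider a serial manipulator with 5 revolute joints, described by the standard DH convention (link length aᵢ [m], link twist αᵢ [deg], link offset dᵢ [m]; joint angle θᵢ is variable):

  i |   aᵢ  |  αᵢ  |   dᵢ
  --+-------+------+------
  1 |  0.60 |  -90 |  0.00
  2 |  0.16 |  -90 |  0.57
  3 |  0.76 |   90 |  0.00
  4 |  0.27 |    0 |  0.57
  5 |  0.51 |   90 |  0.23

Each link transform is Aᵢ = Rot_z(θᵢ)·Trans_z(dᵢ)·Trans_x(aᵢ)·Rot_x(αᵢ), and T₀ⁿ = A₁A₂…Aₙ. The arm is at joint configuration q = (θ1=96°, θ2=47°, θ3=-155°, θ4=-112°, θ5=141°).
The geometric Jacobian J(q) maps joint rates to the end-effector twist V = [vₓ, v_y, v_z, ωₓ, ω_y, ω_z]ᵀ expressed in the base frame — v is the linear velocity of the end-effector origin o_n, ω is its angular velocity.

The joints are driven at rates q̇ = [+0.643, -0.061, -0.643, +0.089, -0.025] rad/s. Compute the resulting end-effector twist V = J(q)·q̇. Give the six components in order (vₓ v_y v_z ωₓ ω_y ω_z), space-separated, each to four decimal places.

o_n = [-0.2891, -0.2336, 0.8647]
J₁: ẑ×o_n = [0.2336, -0.2891, 0.0000], ω = ẑ
J2: z=[-0.9945, -0.1045, 0.0000] o=[-0.0627, 0.5967, 0.0000] → [-0.0904, 0.8600, 0.8021, -0.9945, -0.1045, 0.0000]
J3: z=[0.0764, -0.7273, -0.6820] o=[-0.6410, 0.6457, -0.1170] → [-1.3137, -0.3151, 0.1888, 0.0764, -0.7273, -0.6820]
J4: z=[0.9315, -0.1919, 0.3091] o=[-0.9113, 0.1449, 0.3867] → [0.0253, -0.2529, -0.2332, 0.9315, -0.1919, 0.3091]
J5: z=[0.9315, -0.1919, 0.3091] o=[-0.3636, 0.2842, 0.6666] → [0.1220, -0.1615, -0.4681, 0.9315, -0.1919, 0.3091]
V = J·q̇ = [0.9997, -0.0542, -0.1794, 0.0711, 0.4618, 1.1013]

0.9997 -0.0542 -0.1794 0.0711 0.4618 1.1013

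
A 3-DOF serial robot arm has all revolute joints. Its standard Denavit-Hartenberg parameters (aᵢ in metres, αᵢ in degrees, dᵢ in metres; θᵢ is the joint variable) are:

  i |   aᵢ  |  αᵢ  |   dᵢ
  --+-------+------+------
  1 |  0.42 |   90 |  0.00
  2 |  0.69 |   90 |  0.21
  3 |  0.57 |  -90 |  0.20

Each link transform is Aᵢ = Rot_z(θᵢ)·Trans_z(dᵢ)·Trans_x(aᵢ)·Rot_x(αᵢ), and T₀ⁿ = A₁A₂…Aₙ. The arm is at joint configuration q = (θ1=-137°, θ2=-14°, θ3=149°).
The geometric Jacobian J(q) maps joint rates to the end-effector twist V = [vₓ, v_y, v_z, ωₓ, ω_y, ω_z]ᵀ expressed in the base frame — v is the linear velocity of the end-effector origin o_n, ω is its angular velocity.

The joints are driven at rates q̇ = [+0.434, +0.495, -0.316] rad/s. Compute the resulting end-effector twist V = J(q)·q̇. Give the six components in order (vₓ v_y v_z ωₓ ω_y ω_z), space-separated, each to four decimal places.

-0.2510 -0.3595 0.0503 -0.3935 0.3099 0.7406

o_n = [-0.7581, -0.0184, -0.2428]
J₁: ẑ×o_n = [0.0184, -0.7581, 0.0000], ω = ẑ
J2: z=[-0.6820, 0.7314, 0.0000] o=[-0.3072, -0.2864, 0.0000] → [-0.1776, -0.1656, 0.1470, -0.6820, 0.7314, 0.0000]
J3: z=[0.1769, 0.1650, -0.9703] o=[-0.9400, -0.5895, -0.1669] → [0.5415, -0.1631, 0.0710, 0.1769, 0.1650, -0.9703]
V = J·q̇ = [-0.2510, -0.3595, 0.0503, -0.3935, 0.3099, 0.7406]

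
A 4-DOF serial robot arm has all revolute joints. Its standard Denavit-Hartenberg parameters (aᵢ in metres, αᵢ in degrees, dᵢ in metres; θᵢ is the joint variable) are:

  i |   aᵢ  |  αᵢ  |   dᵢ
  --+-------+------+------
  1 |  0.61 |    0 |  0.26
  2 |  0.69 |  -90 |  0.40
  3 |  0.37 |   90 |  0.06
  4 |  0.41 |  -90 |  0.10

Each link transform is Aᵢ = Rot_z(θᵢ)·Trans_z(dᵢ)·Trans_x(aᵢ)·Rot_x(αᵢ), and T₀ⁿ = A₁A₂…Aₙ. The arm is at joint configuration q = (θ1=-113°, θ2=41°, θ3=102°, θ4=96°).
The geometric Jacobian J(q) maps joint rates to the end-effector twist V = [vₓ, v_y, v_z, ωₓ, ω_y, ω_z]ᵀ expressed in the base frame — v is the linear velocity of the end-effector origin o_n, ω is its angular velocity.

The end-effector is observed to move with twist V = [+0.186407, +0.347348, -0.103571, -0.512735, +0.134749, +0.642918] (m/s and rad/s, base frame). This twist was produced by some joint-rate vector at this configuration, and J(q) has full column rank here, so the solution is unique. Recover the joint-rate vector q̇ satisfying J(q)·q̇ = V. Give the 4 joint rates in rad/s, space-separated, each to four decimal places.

o_n = [0.4289, -1.1015, 0.3192]
J₁: ẑ×o_n = [1.1015, 0.4289, -0.0000], ω = ẑ
J2: z=[0.0000, 0.0000, 1.0000] o=[-0.2383, -0.5615, 0.2600] → [0.5400, 0.6673, -0.0000, 0.0000, 0.0000, 1.0000]
J3: z=[0.9511, 0.3090, 0.0000] o=[-0.0251, -1.2177, 0.6600] → [-0.1053, 0.3241, -0.0298, 0.9511, 0.3090, 0.0000]
J4: z=[0.3023, -0.9303, -0.2079] o=[0.0082, -1.1260, 0.2981] → [-0.0146, -0.0939, 0.3988, 0.3023, -0.9303, -0.2079]
q̇ = J⁺·V = [-0.3190, 0.9010, -0.4460, -0.2930]

-0.3190 0.9010 -0.4460 -0.2930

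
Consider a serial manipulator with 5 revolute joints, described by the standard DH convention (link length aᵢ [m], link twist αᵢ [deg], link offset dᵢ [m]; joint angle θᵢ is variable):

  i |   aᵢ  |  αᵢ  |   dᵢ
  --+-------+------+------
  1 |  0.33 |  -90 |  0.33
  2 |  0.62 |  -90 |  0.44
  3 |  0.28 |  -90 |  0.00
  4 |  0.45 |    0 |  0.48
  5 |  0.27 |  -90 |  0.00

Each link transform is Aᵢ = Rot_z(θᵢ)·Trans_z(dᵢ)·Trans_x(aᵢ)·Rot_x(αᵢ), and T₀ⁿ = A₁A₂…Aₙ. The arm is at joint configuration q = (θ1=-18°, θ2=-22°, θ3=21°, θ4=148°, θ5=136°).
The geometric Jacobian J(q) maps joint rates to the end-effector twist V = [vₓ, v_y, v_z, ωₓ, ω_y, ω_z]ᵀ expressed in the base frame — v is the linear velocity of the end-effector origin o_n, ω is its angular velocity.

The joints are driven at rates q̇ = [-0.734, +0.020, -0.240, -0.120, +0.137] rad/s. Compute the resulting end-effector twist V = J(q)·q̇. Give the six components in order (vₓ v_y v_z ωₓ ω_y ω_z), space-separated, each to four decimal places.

-0.0743 -0.5981 0.0863 -0.0896 0.0335 -0.5138

o_n = [0.6889, -0.2187, 0.4633]
J₁: ẑ×o_n = [0.2187, 0.6889, -0.0000], ω = ẑ
J2: z=[0.3090, 0.9511, 0.0000] o=[0.3138, -0.1020, 0.3300] → [0.1268, -0.0412, -0.3927, 0.3090, 0.9511, 0.0000]
J3: z=[0.3563, -0.1158, -0.9272] o=[0.9965, 0.1388, 0.5623] → [-0.3201, 0.3205, -0.1630, 0.3563, -0.1158, -0.9272]
J4: z=[-0.6045, -0.7852, -0.1342] o=[1.1960, -0.0315, 0.6602] → [0.1294, -0.0509, -0.2850, -0.6045, -0.7852, -0.1342]
J5: z=[-0.6045, -0.7852, -0.1342] o=[0.5490, -0.1486, 0.6834] → [0.1634, -0.1518, 0.1522, -0.6045, -0.7852, -0.1342]
V = J·q̇ = [-0.0743, -0.5981, 0.0863, -0.0896, 0.0335, -0.5138]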